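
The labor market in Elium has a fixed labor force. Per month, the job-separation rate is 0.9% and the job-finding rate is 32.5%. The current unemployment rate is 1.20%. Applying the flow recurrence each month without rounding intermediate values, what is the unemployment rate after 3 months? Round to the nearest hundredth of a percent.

Unemployment rate after three months ≈ 2.25%.

With a fixed labor force, u_{t+1} = u_t + s·(1−u_t) − f·u_t = u_t·(1−s−f) + s.
Here 1−s−f = 0.666 and s = 0.009.
u_1 = 0.012000 × 0.666 + 0.009 = 0.016992.
u_2 = 0.016992 × 0.666 + 0.009 = 0.020317.
u_3 = 0.020317 × 0.666 + 0.009 = 0.022531.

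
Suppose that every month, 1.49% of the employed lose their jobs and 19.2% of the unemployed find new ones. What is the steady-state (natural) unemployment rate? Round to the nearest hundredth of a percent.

Steady-state unemployment rate ≈ 7.20%.

At steady state the flows balance: s·E = f·U, so U/(E+U) = s/(s+f).
u* = 1.49 / (1.49 + 19.2) = 1.49 / 20.69 = 7.20%.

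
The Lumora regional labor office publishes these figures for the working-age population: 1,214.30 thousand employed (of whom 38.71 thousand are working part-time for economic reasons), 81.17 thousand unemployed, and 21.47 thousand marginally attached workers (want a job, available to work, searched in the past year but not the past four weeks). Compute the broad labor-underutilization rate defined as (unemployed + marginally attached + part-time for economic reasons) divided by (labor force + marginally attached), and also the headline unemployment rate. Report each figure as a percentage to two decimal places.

Broad underutilization rate ≈ 10.73%; headline unemployment rate ≈ 6.27%.

Labor force = 1,214.30 + 81.17 = 1,295.47 thousand.
Numerator = 81.17 + 21.47 + 38.71 = 141.35 thousand.
Denominator = 1,295.47 + 21.47 = 1,316.94 thousand.
Broad rate = 141.35 / 1,316.94 = 10.73%.
Headline unemployment rate = 81.17 / 1,295.47 = 6.27%.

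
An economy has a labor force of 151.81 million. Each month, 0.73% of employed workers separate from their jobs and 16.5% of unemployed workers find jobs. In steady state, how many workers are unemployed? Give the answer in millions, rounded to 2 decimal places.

About 6.43 million are unemployed in steady state.

Steady-state unemployment rate u* = s/(s+f) = 0.73/(0.73+16.5) = 0.042368.
Unemployed = u* × labor force = 0.042368 × 151.81 ≈ 6.43 million.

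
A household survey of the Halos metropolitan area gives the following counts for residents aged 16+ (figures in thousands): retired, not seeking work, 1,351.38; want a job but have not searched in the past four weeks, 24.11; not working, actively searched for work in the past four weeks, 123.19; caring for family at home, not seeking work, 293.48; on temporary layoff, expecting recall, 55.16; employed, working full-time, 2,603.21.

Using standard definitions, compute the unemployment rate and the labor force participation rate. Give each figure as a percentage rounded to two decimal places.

Unemployment rate ≈ 6.41%; labor force participation rate ≈ 62.50%.

Employed = 2,603.21 thousand.
Unemployed = 123.19 + 55.16 = 178.35 thousand (jobless and actively searching, or on temporary layoff).
Labor force = 2,603.21 + 178.35 = 2,781.56 thousand.
Not in labor force = 1,351.38 + 24.11 + 293.48 = 1,668.97 thousand (those not working and not actively searching are outside the labor force — including those who want a job but have given up searching).
Civilian working-age population = 2,781.56 + 1,668.97 = 4,450.53 thousand.
Unemployment rate = 178.35 / 2,781.56 = 6.41%.
Labor force participation rate = 2,781.56 / 4,450.53 = 62.50%.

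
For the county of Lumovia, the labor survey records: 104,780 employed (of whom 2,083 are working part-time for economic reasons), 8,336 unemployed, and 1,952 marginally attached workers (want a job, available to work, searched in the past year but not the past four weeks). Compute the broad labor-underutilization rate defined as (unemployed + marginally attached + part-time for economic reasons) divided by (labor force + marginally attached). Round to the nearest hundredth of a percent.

Labor force = 104,780 + 8,336 = 113,116.
Numerator = 8,336 + 1,952 + 2,083 = 12,371.
Denominator = 113,116 + 1,952 = 115,068.
Broad rate = 12,371 / 115,068 = 10.75%.

Broad underutilization rate ≈ 10.75%.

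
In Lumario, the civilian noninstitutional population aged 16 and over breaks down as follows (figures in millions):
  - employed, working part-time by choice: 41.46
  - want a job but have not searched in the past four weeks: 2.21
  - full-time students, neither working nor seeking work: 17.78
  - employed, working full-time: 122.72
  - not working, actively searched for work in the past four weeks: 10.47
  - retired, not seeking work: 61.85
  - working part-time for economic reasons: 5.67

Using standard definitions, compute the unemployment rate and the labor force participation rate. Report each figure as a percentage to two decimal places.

Employed = 41.46 + 122.72 + 5.67 = 169.85 million (anyone who worked, including part-time for economic reasons, counts as employed).
Unemployed = 10.47 million.
Labor force = 169.85 + 10.47 = 180.32 million.
Not in labor force = 2.21 + 17.78 + 61.85 = 81.84 million (those not working and not actively searching are outside the labor force — including those who want a job but have given up searching).
Civilian working-age population = 180.32 + 81.84 = 262.16 million.
Unemployment rate = 10.47 / 180.32 = 5.81%.
Labor force participation rate = 180.32 / 262.16 = 68.78%.

Unemployment rate ≈ 5.81%; labor force participation rate ≈ 68.78%.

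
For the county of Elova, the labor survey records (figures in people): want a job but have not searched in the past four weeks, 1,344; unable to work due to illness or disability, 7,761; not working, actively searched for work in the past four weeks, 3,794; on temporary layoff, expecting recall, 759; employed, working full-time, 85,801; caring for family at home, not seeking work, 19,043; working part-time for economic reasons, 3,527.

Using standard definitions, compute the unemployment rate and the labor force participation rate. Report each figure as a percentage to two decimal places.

Employed = 85,801 + 3,527 = 89,328 (anyone who worked, including part-time for economic reasons, counts as employed).
Unemployed = 3,794 + 759 = 4,553 (jobless and actively searching, or on temporary layoff).
Labor force = 89,328 + 4,553 = 93,881.
Not in labor force = 1,344 + 7,761 + 19,043 = 28,148 (those not working and not actively searching are outside the labor force — including those who want a job but have given up searching).
Civilian working-age population = 93,881 + 28,148 = 122,029.
Unemployment rate = 4,553 / 93,881 = 4.85%.
Labor force participation rate = 93,881 / 122,029 = 76.93%.

Unemployment rate ≈ 4.85%; labor force participation rate ≈ 76.93%.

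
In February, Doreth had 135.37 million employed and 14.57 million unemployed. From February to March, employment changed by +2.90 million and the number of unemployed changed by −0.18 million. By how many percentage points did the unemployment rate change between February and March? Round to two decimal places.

February: labor force = 135.37 + 14.57 = 149.94; u = 14.57/149.94 = 9.72%.
March: labor force = 138.27 + 14.39 = 152.66; u = 14.39/152.66 = 9.43%.
Change = 9.43% − 9.72% = −0.29 pp.

The unemployment rate changed by −0.29 percentage points.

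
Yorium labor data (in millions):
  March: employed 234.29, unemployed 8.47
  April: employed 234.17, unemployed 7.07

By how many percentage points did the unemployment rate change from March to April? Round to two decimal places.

March: labor force = 234.29 + 8.47 = 242.76; u = 8.47/242.76 = 3.49%.
April: labor force = 234.17 + 7.07 = 241.24; u = 7.07/241.24 = 2.93%.
Change = 2.93% − 3.49% = −0.56 pp.

The unemployment rate changed by −0.56 percentage points.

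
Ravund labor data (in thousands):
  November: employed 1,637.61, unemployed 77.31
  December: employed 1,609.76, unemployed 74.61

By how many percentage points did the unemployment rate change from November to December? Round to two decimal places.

The unemployment rate changed by −0.08 percentage points.

November: labor force = 1,637.61 + 77.31 = 1,714.92; u = 77.31/1,714.92 = 4.51%.
December: labor force = 1,609.76 + 74.61 = 1,684.37; u = 74.61/1,684.37 = 4.43%.
Change = 4.43% − 4.51% = −0.08 pp.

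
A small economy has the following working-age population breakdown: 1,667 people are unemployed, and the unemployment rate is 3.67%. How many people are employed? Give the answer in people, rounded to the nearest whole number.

About 43,755 are employed.

Labor force = U / u = 1,667 / 0.0367 ≈ 45,422.
Employed = labor force − unemployed = 45,422 − 1,667 = 43,755.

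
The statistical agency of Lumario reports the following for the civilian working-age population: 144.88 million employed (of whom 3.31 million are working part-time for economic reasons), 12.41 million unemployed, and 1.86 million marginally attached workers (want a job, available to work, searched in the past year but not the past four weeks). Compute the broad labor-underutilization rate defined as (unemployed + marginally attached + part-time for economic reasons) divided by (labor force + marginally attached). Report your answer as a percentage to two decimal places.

Labor force = 144.88 + 12.41 = 157.29 million.
Numerator = 12.41 + 1.86 + 3.31 = 17.58 million.
Denominator = 157.29 + 1.86 = 159.15 million.
Broad rate = 17.58 / 159.15 = 11.05%.

Broad underutilization rate ≈ 11.05%.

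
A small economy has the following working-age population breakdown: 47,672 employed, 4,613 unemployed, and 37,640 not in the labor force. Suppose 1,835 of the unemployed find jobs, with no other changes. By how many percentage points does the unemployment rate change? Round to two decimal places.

The unemployment rate changes by −3.51 percentage points.

Initially, labor force = 47,672 + 4,613 = 52,285, so u = 4,613/52,285 = 8.82%.
After the change, unemployed falls and employed rises by 1,835; labor force unchanged → E = 49,507, U = 2,778, labor force = 52,285.
New unemployment rate = 2,778 / 52,285 = 5.31%.
Change = 5.31% − 8.82% = −3.51 percentage points.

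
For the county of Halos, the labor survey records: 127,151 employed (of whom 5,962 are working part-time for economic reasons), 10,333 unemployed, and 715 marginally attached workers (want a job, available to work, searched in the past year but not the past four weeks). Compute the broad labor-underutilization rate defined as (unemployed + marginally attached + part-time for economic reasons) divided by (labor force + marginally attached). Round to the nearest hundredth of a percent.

Labor force = 127,151 + 10,333 = 137,484.
Numerator = 10,333 + 715 + 5,962 = 17,010.
Denominator = 137,484 + 715 = 138,199.
Broad rate = 17,010 / 138,199 = 12.31%.

Broad underutilization rate ≈ 12.31%.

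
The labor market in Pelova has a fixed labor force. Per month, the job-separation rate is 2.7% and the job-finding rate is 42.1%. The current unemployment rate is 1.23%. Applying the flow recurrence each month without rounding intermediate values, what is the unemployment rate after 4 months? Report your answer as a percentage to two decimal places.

Unemployment rate after four months ≈ 5.58%.

With a fixed labor force, u_{t+1} = u_t + s·(1−u_t) − f·u_t = u_t·(1−s−f) + s.
Here 1−s−f = 0.552 and s = 0.027.
u_1 = 0.012300 × 0.552 + 0.027 = 0.033790.
u_2 = 0.033790 × 0.552 + 0.027 = 0.045652.
u_3 = 0.045652 × 0.552 + 0.027 = 0.052200.
u_4 = 0.052200 × 0.552 + 0.027 = 0.055814.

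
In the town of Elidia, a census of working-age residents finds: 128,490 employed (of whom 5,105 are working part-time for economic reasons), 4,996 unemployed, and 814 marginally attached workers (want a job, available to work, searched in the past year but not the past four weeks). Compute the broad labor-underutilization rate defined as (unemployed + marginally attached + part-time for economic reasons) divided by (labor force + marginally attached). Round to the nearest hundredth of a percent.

Broad underutilization rate ≈ 8.13%.

Labor force = 128,490 + 4,996 = 133,486.
Numerator = 4,996 + 814 + 5,105 = 10,915.
Denominator = 133,486 + 814 = 134,300.
Broad rate = 10,915 / 134,300 = 8.13%.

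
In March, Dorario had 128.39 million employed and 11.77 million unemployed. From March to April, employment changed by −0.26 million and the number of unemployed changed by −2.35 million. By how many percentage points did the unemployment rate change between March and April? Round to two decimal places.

March: labor force = 128.39 + 11.77 = 140.16; u = 11.77/140.16 = 8.40%.
April: labor force = 128.13 + 9.42 = 137.55; u = 9.42/137.55 = 6.85%.
Change = 6.85% − 8.40% = −1.55 pp.

The unemployment rate changed by −1.55 percentage points.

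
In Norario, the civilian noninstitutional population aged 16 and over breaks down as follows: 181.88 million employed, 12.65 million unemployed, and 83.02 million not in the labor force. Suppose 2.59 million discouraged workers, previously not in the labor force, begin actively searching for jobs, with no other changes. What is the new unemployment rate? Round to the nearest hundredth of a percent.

Initially, labor force = 181.88 + 12.65 = 194.53 million, so u = 12.65/194.53 = 6.50%.
After the change, unemployed and labor force both rise by 2.59 → E = 181.88, U = 15.24, labor force = 197.12 million.
New unemployment rate = 15.24 / 197.12 = 7.73%.

New unemployment rate ≈ 7.73%.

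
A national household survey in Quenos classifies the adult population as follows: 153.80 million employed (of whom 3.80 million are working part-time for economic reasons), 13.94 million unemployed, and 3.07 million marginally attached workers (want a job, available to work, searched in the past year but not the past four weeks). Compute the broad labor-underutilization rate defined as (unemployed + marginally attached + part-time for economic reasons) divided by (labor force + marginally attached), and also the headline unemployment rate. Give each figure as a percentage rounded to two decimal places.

Labor force = 153.80 + 13.94 = 167.74 million.
Numerator = 13.94 + 3.07 + 3.80 = 20.81 million.
Denominator = 167.74 + 3.07 = 170.81 million.
Broad rate = 20.81 / 170.81 = 12.18%.
Headline unemployment rate = 13.94 / 167.74 = 8.31%.

Broad underutilization rate ≈ 12.18%; headline unemployment rate ≈ 8.31%.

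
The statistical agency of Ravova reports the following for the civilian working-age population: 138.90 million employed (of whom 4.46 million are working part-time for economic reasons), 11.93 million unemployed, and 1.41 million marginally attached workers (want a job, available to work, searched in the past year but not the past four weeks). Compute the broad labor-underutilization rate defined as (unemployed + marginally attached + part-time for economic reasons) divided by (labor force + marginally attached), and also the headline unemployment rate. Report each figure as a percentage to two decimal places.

Labor force = 138.90 + 11.93 = 150.83 million.
Numerator = 11.93 + 1.41 + 4.46 = 17.80 million.
Denominator = 150.83 + 1.41 = 152.24 million.
Broad rate = 17.80 / 152.24 = 11.69%.
Headline unemployment rate = 11.93 / 150.83 = 7.91%.

Broad underutilization rate ≈ 11.69%; headline unemployment rate ≈ 7.91%.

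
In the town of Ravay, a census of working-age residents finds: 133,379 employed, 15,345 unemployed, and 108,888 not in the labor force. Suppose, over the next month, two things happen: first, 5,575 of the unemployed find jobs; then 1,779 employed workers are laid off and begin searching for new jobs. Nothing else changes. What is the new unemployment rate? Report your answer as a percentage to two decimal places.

New unemployment rate ≈ 7.77%.

Initially, labor force = 133,379 + 15,345 = 148,724, so u = 15,345/148,724 = 10.32%.
After the first change, unemployed falls and employed rises by 5,575; labor force unchanged → E = 138,954, U = 9,770, labor force = 148,724.
After the second change, employed falls and unemployed rises by 1,779; labor force unchanged → E = 137,175, U = 11,549, labor force = 148,724.
New unemployment rate = 11,549 / 148,724 = 7.77%.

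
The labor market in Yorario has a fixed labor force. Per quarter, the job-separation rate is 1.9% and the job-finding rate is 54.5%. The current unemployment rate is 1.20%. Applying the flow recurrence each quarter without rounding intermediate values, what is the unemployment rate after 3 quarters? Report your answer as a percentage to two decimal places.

With a fixed labor force, u_{t+1} = u_t + s·(1−u_t) − f·u_t = u_t·(1−s−f) + s.
Here 1−s−f = 0.436 and s = 0.019.
u_1 = 0.012000 × 0.436 + 0.019 = 0.024232.
u_2 = 0.024232 × 0.436 + 0.019 = 0.029565.
u_3 = 0.029565 × 0.436 + 0.019 = 0.031890.

Unemployment rate after three quarters ≈ 3.19%.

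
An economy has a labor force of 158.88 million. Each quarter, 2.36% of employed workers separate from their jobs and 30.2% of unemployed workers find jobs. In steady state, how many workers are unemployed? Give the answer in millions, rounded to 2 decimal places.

Steady-state unemployment rate u* = s/(s+f) = 2.36/(2.36+30.2) = 0.072482.
Unemployed = u* × labor force = 0.072482 × 158.88 ≈ 11.52 million.

About 11.52 million are unemployed in steady state.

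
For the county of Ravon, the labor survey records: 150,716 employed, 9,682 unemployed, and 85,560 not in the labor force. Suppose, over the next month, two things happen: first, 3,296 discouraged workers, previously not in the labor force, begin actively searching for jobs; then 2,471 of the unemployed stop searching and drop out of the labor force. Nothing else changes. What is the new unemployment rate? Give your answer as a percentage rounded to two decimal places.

New unemployment rate ≈ 6.52%.

Initially, labor force = 150,716 + 9,682 = 160,398, so u = 9,682/160,398 = 6.04%.
After the first change, unemployed and labor force both rise by 3,296 → E = 150,716, U = 12,978, labor force = 163,694.
After the second change, unemployed and labor force both fall by 2,471 → E = 150,716, U = 10,507, labor force = 161,223.
New unemployment rate = 10,507 / 161,223 = 6.52%.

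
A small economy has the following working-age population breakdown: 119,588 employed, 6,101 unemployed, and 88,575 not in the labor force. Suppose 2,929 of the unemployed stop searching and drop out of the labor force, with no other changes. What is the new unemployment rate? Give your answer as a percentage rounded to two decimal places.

New unemployment rate ≈ 2.58%.

Initially, labor force = 119,588 + 6,101 = 125,689, so u = 6,101/125,689 = 4.85%.
After the change, unemployed and labor force both fall by 2,929 → E = 119,588, U = 3,172, labor force = 122,760.
New unemployment rate = 3,172 / 122,760 = 2.58%.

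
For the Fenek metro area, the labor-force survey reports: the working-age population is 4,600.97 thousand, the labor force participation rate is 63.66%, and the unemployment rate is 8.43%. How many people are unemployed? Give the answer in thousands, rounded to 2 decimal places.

Labor force = 0.6366 × 4,600.97 = 2,928.98 thousand.
Unemployed = 0.0843 × 2,928.98 ≈ 246.91 thousand.

About 246.91 thousand are unemployed.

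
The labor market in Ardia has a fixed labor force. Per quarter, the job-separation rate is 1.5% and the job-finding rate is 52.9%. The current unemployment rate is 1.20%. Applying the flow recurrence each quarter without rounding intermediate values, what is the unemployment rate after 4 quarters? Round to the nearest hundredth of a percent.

Unemployment rate after four quarters ≈ 2.69%.

With a fixed labor force, u_{t+1} = u_t + s·(1−u_t) − f·u_t = u_t·(1−s−f) + s.
Here 1−s−f = 0.456 and s = 0.015.
u_1 = 0.012000 × 0.456 + 0.015 = 0.020472.
u_2 = 0.020472 × 0.456 + 0.015 = 0.024335.
u_3 = 0.024335 × 0.456 + 0.015 = 0.026097.
u_4 = 0.026097 × 0.456 + 0.015 = 0.026900.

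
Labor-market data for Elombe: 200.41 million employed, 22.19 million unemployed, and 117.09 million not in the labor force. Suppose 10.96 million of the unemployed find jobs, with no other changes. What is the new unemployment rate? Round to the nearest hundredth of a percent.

New unemployment rate ≈ 5.04%.

Initially, labor force = 200.41 + 22.19 = 222.60 million, so u = 22.19/222.60 = 9.97%.
After the change, unemployed falls and employed rises by 10.96; labor force unchanged → E = 211.37, U = 11.23, labor force = 222.60 million.
New unemployment rate = 11.23 / 222.60 = 5.04%.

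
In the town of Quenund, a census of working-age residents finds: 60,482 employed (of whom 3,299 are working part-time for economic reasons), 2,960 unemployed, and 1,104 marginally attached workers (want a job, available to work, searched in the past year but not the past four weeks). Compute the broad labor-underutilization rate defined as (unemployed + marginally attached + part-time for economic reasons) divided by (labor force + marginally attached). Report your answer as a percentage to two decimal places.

Broad underutilization rate ≈ 11.41%.

Labor force = 60,482 + 2,960 = 63,442.
Numerator = 2,960 + 1,104 + 3,299 = 7,363.
Denominator = 63,442 + 1,104 = 64,546.
Broad rate = 7,363 / 64,546 = 11.41%.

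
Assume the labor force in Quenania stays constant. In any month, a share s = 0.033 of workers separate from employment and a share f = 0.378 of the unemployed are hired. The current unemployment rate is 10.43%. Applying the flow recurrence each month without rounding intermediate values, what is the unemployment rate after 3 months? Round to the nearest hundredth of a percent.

Unemployment rate after three months ≈ 8.52%.

With a fixed labor force, u_{t+1} = u_t + s·(1−u_t) − f·u_t = u_t·(1−s−f) + s.
Here 1−s−f = 0.589 and s = 0.033.
u_1 = 0.104300 × 0.589 + 0.033 = 0.094433.
u_2 = 0.094433 × 0.589 + 0.033 = 0.088621.
u_3 = 0.088621 × 0.589 + 0.033 = 0.085198.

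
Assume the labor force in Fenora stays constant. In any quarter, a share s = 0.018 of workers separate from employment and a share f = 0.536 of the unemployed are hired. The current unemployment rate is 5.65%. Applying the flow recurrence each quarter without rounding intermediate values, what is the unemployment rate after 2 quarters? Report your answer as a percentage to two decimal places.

Unemployment rate after two quarters ≈ 3.73%.

With a fixed labor force, u_{t+1} = u_t + s·(1−u_t) − f·u_t = u_t·(1−s−f) + s.
Here 1−s−f = 0.446 and s = 0.018.
u_1 = 0.056500 × 0.446 + 0.018 = 0.043199.
u_2 = 0.043199 × 0.446 + 0.018 = 0.037267.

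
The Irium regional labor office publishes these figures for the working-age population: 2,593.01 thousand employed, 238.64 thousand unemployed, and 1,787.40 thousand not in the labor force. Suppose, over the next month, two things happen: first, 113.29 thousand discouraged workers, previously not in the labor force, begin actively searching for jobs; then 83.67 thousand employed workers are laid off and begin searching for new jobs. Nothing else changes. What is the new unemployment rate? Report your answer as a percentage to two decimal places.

New unemployment rate ≈ 14.79%.

Initially, labor force = 2,593.01 + 238.64 = 2,831.65 thousand, so u = 238.64/2,831.65 = 8.43%.
After the first change, unemployed and labor force both rise by 113.29 → E = 2,593.01, U = 351.93, labor force = 2,944.94 thousand.
After the second change, employed falls and unemployed rises by 83.67; labor force unchanged → E = 2,509.34, U = 435.60, labor force = 2,944.94 thousand.
New unemployment rate = 435.60 / 2,944.94 = 14.79%.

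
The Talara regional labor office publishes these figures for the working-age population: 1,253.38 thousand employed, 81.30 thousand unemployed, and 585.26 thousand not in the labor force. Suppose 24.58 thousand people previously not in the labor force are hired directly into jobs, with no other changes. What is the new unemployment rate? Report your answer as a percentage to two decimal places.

New unemployment rate ≈ 5.98%.

Initially, labor force = 1,253.38 + 81.30 = 1,334.68 thousand, so u = 81.30/1,334.68 = 6.09%.
After the change, employed and labor force both rise by 24.58; unemployed unchanged → E = 1,277.96, U = 81.30, labor force = 1,359.26 thousand.
New unemployment rate = 81.30 / 1,359.26 = 5.98%.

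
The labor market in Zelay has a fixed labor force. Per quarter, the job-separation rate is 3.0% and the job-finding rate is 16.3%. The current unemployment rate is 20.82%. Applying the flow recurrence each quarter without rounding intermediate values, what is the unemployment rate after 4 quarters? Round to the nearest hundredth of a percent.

Unemployment rate after four quarters ≈ 17.78%.

With a fixed labor force, u_{t+1} = u_t + s·(1−u_t) − f·u_t = u_t·(1−s−f) + s.
Here 1−s−f = 0.807 and s = 0.030.
u_1 = 0.208200 × 0.807 + 0.030 = 0.198017.
u_2 = 0.198017 × 0.807 + 0.030 = 0.189800.
u_3 = 0.189800 × 0.807 + 0.030 = 0.183169.
u_4 = 0.183169 × 0.807 + 0.030 = 0.177817.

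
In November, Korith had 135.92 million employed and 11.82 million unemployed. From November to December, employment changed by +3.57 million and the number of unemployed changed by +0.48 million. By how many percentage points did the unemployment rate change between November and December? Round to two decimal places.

November: labor force = 135.92 + 11.82 = 147.74; u = 11.82/147.74 = 8.00%.
December: labor force = 139.49 + 12.30 = 151.79; u = 12.30/151.79 = 8.10%.
Change = 8.10% − 8.00% = +0.10 pp.

The unemployment rate changed by +0.10 percentage points.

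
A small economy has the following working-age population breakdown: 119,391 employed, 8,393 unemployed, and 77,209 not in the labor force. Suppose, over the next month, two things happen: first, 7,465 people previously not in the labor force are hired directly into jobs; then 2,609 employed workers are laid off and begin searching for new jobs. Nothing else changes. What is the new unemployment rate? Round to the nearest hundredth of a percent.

New unemployment rate ≈ 8.13%.

Initially, labor force = 119,391 + 8,393 = 127,784, so u = 8,393/127,784 = 6.57%.
After the first change, employed and labor force both rise by 7,465; unemployed unchanged → E = 126,856, U = 8,393, labor force = 135,249.
After the second change, employed falls and unemployed rises by 2,609; labor force unchanged → E = 124,247, U = 11,002, labor force = 135,249.
New unemployment rate = 11,002 / 135,249 = 8.13%.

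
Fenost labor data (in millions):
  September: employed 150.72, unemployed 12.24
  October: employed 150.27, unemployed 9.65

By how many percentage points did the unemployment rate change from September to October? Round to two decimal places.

The unemployment rate changed by −1.48 percentage points.

September: labor force = 150.72 + 12.24 = 162.96; u = 12.24/162.96 = 7.51%.
October: labor force = 150.27 + 9.65 = 159.92; u = 9.65/159.92 = 6.03%.
Change = 6.03% − 7.51% = −1.48 pp.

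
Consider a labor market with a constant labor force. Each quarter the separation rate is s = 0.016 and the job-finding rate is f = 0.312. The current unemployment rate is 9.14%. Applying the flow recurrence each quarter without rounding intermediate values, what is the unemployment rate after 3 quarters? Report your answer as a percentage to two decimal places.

With a fixed labor force, u_{t+1} = u_t + s·(1−u_t) − f·u_t = u_t·(1−s−f) + s.
Here 1−s−f = 0.672 and s = 0.016.
u_1 = 0.091400 × 0.672 + 0.016 = 0.077421.
u_2 = 0.077421 × 0.672 + 0.016 = 0.068027.
u_3 = 0.068027 × 0.672 + 0.016 = 0.061714.

Unemployment rate after three quarters ≈ 6.17%.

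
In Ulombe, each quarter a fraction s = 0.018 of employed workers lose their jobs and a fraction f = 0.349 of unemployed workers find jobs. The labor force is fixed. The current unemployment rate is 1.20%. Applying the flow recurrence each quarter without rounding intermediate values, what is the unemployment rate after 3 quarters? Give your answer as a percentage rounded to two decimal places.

With a fixed labor force, u_{t+1} = u_t + s·(1−u_t) − f·u_t = u_t·(1−s−f) + s.
Here 1−s−f = 0.633 and s = 0.018.
u_1 = 0.012000 × 0.633 + 0.018 = 0.025596.
u_2 = 0.025596 × 0.633 + 0.018 = 0.034202.
u_3 = 0.034202 × 0.633 + 0.018 = 0.039650.

Unemployment rate after three quarters ≈ 3.97%.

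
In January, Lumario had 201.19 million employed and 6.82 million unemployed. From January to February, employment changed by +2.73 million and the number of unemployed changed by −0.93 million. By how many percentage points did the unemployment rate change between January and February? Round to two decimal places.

January: labor force = 201.19 + 6.82 = 208.01; u = 6.82/208.01 = 3.28%.
February: labor force = 203.92 + 5.89 = 209.81; u = 5.89/209.81 = 2.81%.
Change = 2.81% − 3.28% = −0.47 pp.

The unemployment rate changed by −0.47 percentage points.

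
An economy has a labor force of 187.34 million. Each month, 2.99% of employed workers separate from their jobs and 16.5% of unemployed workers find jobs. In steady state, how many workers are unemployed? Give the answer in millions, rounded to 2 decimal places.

About 28.74 million are unemployed in steady state.

Steady-state unemployment rate u* = s/(s+f) = 2.99/(2.99+16.5) = 0.153412.
Unemployed = u* × labor force = 0.153412 × 187.34 ≈ 28.74 million.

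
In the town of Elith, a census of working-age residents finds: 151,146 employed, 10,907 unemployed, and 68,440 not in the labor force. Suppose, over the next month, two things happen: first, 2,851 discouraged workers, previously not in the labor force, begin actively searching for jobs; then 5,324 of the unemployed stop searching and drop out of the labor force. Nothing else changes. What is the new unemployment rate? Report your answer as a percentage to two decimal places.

New unemployment rate ≈ 5.29%.

Initially, labor force = 151,146 + 10,907 = 162,053, so u = 10,907/162,053 = 6.73%.
After the first change, unemployed and labor force both rise by 2,851 → E = 151,146, U = 13,758, labor force = 164,904.
After the second change, unemployed and labor force both fall by 5,324 → E = 151,146, U = 8,434, labor force = 159,580.
New unemployment rate = 8,434 / 159,580 = 5.29%.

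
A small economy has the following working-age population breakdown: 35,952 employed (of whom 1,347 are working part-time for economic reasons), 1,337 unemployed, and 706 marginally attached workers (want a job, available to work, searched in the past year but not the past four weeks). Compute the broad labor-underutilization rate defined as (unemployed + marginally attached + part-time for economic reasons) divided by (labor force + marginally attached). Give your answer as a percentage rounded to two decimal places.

Broad underutilization rate ≈ 8.92%.

Labor force = 35,952 + 1,337 = 37,289.
Numerator = 1,337 + 706 + 1,347 = 3,390.
Denominator = 37,289 + 706 = 37,995.
Broad rate = 3,390 / 37,995 = 8.92%.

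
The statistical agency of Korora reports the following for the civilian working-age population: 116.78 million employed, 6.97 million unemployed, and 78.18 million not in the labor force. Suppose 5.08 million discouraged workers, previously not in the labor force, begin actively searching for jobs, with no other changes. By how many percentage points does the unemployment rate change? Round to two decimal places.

The unemployment rate changes by +3.72 percentage points.

Initially, labor force = 116.78 + 6.97 = 123.75 million, so u = 6.97/123.75 = 5.63%.
After the change, unemployed and labor force both rise by 5.08 → E = 116.78, U = 12.05, labor force = 128.83 million.
New unemployment rate = 12.05 / 128.83 = 9.35%.
Change = 9.35% − 5.63% = +3.72 percentage points.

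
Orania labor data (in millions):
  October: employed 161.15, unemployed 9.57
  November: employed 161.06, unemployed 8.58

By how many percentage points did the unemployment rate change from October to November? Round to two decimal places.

October: labor force = 161.15 + 9.57 = 170.72; u = 9.57/170.72 = 5.61%.
November: labor force = 161.06 + 8.58 = 169.64; u = 8.58/169.64 = 5.06%.
Change = 5.06% − 5.61% = −0.55 pp.

The unemployment rate changed by −0.55 percentage points.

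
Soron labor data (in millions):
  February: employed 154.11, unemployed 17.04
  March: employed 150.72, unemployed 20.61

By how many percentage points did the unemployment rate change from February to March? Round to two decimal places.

The unemployment rate changed by +2.07 percentage points.

February: labor force = 154.11 + 17.04 = 171.15; u = 17.04/171.15 = 9.96%.
March: labor force = 150.72 + 20.61 = 171.33; u = 20.61/171.33 = 12.03%.
Change = 12.03% − 9.96% = +2.07 pp.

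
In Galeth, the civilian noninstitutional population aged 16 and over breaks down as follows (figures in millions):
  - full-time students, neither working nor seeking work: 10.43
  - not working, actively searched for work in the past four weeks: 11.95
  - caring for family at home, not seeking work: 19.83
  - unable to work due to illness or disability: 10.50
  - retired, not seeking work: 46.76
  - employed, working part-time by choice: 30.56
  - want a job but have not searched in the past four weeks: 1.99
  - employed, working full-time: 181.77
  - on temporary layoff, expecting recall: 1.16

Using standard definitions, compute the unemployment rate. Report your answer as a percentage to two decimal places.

Unemployment rate ≈ 5.82%.

Employed = 30.56 + 181.77 = 212.33 million.
Unemployed = 11.95 + 1.16 = 13.11 million (jobless and actively searching, or on temporary layoff).
Labor force = 212.33 + 13.11 = 225.44 million.
Unemployment rate = 13.11 / 225.44 = 5.82%.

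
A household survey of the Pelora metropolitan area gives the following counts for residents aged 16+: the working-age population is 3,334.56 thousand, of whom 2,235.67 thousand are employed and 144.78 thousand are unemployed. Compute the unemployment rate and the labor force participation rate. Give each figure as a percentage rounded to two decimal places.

Labor force = employed + unemployed = 2,235.67 + 144.78 = 2,380.45 thousand.
Unemployment rate = 144.78 / 2,380.45 = 6.08%.
Labor force participation rate = 2,380.45 / 3,334.56 = 71.39%.

Unemployment rate ≈ 6.08%; labor force participation rate ≈ 71.39%.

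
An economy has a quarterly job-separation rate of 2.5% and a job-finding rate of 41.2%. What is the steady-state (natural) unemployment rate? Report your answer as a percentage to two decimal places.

Steady-state unemployment rate ≈ 5.72%.

At steady state the flows balance: s·E = f·U, so U/(E+U) = s/(s+f).
u* = 2.5 / (2.5 + 41.2) = 2.5 / 43.70 = 5.72%.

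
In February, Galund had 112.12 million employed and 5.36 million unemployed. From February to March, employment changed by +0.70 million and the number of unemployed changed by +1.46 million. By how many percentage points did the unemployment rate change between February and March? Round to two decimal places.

February: labor force = 112.12 + 5.36 = 117.48; u = 5.36/117.48 = 4.56%.
March: labor force = 112.82 + 6.82 = 119.64; u = 6.82/119.64 = 5.70%.
Change = 5.70% − 4.56% = +1.14 pp.

The unemployment rate changed by +1.14 percentage points.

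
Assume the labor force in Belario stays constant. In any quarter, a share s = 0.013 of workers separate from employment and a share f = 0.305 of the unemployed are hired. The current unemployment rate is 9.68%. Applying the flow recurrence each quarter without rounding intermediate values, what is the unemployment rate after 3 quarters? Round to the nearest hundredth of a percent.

Unemployment rate after three quarters ≈ 5.86%.

With a fixed labor force, u_{t+1} = u_t + s·(1−u_t) − f·u_t = u_t·(1−s−f) + s.
Here 1−s−f = 0.682 and s = 0.013.
u_1 = 0.096800 × 0.682 + 0.013 = 0.079018.
u_2 = 0.079018 × 0.682 + 0.013 = 0.066890.
u_3 = 0.066890 × 0.682 + 0.013 = 0.058619.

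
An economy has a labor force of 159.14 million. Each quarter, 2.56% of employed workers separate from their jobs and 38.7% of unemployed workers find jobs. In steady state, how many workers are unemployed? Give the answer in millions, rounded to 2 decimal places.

Steady-state unemployment rate u* = s/(s+f) = 2.56/(2.56+38.7) = 0.062046.
Unemployed = u* × labor force = 0.062046 × 159.14 ≈ 9.87 million.

About 9.87 million are unemployed in steady state.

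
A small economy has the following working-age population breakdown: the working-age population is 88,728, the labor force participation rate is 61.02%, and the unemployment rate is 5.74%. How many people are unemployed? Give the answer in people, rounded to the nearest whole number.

About 3,108 are unemployed.

Labor force = 0.6102 × 88,728 = 54,142.
Unemployed = 0.0574 × 54,142 ≈ 3,108.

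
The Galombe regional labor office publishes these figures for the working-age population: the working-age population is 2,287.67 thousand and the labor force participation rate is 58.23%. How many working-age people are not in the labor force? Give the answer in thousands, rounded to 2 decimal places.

About 955.56 thousand are not in the labor force.

Share not in the labor force = 1 − 0.5823 = 0.4177.
Not in labor force = 0.4177 × 2,287.67 ≈ 955.56 thousand.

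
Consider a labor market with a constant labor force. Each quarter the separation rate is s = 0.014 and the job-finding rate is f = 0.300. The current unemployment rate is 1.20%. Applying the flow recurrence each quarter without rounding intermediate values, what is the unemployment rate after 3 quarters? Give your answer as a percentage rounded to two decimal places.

With a fixed labor force, u_{t+1} = u_t + s·(1−u_t) − f·u_t = u_t·(1−s−f) + s.
Here 1−s−f = 0.686 and s = 0.014.
u_1 = 0.012000 × 0.686 + 0.014 = 0.022232.
u_2 = 0.022232 × 0.686 + 0.014 = 0.029251.
u_3 = 0.029251 × 0.686 + 0.014 = 0.034066.

Unemployment rate after three quarters ≈ 3.41%.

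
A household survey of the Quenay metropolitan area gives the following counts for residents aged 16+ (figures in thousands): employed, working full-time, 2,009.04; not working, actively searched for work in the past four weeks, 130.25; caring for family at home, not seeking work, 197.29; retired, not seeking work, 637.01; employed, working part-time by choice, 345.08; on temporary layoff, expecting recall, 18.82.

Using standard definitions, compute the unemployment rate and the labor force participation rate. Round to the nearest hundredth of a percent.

Unemployment rate ≈ 5.96%; labor force participation rate ≈ 75.00%.

Employed = 2,009.04 + 345.08 = 2,354.12 thousand.
Unemployed = 130.25 + 18.82 = 149.07 thousand (jobless and actively searching, or on temporary layoff).
Labor force = 2,354.12 + 149.07 = 2,503.19 thousand.
Not in labor force = 197.29 + 637.01 = 834.30 thousand (those not working and not actively searching are outside the labor force).
Civilian working-age population = 2,503.19 + 834.30 = 3,337.49 thousand.
Unemployment rate = 149.07 / 2,503.19 = 5.96%.
Labor force participation rate = 2,503.19 / 3,337.49 = 75.00%.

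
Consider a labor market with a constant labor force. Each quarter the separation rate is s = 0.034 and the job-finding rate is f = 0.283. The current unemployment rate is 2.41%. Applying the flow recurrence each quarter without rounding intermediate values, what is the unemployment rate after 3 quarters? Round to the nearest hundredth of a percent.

With a fixed labor force, u_{t+1} = u_t + s·(1−u_t) − f·u_t = u_t·(1−s−f) + s.
Here 1−s−f = 0.683 and s = 0.034.
u_1 = 0.024100 × 0.683 + 0.034 = 0.050460.
u_2 = 0.050460 × 0.683 + 0.034 = 0.068464.
u_3 = 0.068464 × 0.683 + 0.034 = 0.080761.

Unemployment rate after three quarters ≈ 8.08%.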